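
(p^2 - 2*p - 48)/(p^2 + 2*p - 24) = (p - 8)/(p - 4)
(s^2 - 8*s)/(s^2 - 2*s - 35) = s*(8 - s)/(-s^2 + 2*s + 35)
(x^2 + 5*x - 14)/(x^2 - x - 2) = (x + 7)/(x + 1)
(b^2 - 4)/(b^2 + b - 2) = (b - 2)/(b - 1)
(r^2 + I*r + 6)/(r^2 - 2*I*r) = (r + 3*I)/r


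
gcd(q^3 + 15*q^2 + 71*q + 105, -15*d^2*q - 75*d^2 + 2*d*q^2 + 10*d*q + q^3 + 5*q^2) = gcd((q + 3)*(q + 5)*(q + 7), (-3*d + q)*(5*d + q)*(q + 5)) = q + 5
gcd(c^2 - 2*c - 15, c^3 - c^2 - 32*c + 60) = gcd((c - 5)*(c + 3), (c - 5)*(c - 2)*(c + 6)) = c - 5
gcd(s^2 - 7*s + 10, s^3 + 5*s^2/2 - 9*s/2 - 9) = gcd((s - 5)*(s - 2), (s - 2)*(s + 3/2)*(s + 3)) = s - 2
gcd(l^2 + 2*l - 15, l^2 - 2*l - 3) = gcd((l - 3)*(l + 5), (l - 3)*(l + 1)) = l - 3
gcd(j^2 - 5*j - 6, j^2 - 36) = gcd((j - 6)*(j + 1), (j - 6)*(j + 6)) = j - 6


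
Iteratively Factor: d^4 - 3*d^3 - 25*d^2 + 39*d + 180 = (d - 5)*(d^3 + 2*d^2 - 15*d - 36) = (d - 5)*(d + 3)*(d^2 - d - 12) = (d - 5)*(d + 3)^2*(d - 4)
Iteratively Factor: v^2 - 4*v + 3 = (v - 1)*(v - 3)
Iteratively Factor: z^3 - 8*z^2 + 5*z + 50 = (z - 5)*(z^2 - 3*z - 10) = (z - 5)^2*(z + 2)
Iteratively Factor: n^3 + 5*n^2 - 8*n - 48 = (n - 3)*(n^2 + 8*n + 16) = (n - 3)*(n + 4)*(n + 4)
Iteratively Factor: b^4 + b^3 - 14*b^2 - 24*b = (b + 2)*(b^3 - b^2 - 12*b) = (b - 4)*(b + 2)*(b^2 + 3*b) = (b - 4)*(b + 2)*(b + 3)*(b)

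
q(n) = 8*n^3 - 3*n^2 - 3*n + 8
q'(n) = 24*n^2 - 6*n - 3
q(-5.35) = -1286.86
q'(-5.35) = 716.04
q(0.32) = 6.99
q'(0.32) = -2.46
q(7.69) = 3445.57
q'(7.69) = 1370.13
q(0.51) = 6.75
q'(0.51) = 0.18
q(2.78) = 148.35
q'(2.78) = 165.80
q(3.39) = 275.02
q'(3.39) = 252.47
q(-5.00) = -1052.00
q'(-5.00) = 627.00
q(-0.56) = 7.33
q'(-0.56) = 7.89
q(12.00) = 13364.00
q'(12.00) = 3381.00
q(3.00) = 188.00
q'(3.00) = 195.00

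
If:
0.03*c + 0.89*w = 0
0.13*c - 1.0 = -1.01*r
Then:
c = -29.6666666666667*w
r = 3.81848184818482*w + 0.99009900990099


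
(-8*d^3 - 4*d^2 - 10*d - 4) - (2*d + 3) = -8*d^3 - 4*d^2 - 12*d - 7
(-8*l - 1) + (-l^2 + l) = -l^2 - 7*l - 1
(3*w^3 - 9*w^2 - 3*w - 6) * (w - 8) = 3*w^4 - 33*w^3 + 69*w^2 + 18*w + 48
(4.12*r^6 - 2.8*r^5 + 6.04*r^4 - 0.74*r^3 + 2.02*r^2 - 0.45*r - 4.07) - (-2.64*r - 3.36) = 4.12*r^6 - 2.8*r^5 + 6.04*r^4 - 0.74*r^3 + 2.02*r^2 + 2.19*r - 0.71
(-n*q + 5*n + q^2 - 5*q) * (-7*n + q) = 7*n^2*q - 35*n^2 - 8*n*q^2 + 40*n*q + q^3 - 5*q^2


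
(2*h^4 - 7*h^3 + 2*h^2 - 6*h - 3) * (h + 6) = 2*h^5 + 5*h^4 - 40*h^3 + 6*h^2 - 39*h - 18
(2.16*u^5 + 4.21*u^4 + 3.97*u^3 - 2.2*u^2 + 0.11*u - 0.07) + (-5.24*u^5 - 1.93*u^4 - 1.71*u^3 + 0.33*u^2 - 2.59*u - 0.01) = -3.08*u^5 + 2.28*u^4 + 2.26*u^3 - 1.87*u^2 - 2.48*u - 0.08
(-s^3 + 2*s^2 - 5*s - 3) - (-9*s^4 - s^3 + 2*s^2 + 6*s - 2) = 9*s^4 - 11*s - 1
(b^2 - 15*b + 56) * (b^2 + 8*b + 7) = b^4 - 7*b^3 - 57*b^2 + 343*b + 392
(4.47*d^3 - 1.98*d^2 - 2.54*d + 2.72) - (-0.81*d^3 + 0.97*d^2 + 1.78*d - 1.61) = 5.28*d^3 - 2.95*d^2 - 4.32*d + 4.33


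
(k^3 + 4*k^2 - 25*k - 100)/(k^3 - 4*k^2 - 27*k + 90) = (k^2 - k - 20)/(k^2 - 9*k + 18)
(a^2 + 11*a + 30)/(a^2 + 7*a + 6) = (a + 5)/(a + 1)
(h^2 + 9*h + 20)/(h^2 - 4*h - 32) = (h + 5)/(h - 8)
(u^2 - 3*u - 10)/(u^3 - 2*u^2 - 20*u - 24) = (u - 5)/(u^2 - 4*u - 12)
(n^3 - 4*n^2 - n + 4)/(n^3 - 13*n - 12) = (n - 1)/(n + 3)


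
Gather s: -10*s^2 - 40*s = -10*s^2 - 40*s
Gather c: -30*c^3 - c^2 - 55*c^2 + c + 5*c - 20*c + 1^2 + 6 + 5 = -30*c^3 - 56*c^2 - 14*c + 12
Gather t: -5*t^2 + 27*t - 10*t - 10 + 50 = -5*t^2 + 17*t + 40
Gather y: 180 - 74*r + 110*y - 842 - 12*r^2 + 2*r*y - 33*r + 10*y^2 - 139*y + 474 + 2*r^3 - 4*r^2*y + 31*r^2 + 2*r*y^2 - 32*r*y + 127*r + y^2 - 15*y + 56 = 2*r^3 + 19*r^2 + 20*r + y^2*(2*r + 11) + y*(-4*r^2 - 30*r - 44) - 132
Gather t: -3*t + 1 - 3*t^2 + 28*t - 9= -3*t^2 + 25*t - 8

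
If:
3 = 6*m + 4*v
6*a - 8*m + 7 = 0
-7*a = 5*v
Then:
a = 45/22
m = 53/22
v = -63/22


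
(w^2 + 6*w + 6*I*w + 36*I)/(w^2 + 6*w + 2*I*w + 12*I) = (w + 6*I)/(w + 2*I)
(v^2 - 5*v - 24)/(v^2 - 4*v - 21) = (v - 8)/(v - 7)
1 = 1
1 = 1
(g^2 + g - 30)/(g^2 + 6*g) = (g - 5)/g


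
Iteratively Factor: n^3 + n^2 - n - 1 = (n + 1)*(n^2 - 1) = (n - 1)*(n + 1)*(n + 1)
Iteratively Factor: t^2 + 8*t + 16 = (t + 4)*(t + 4)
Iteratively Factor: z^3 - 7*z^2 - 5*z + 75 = (z - 5)*(z^2 - 2*z - 15) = (z - 5)*(z + 3)*(z - 5)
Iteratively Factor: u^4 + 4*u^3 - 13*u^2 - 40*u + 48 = (u - 3)*(u^3 + 7*u^2 + 8*u - 16) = (u - 3)*(u + 4)*(u^2 + 3*u - 4) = (u - 3)*(u + 4)^2*(u - 1)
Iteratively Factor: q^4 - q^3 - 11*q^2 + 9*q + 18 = (q + 3)*(q^3 - 4*q^2 + q + 6) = (q - 2)*(q + 3)*(q^2 - 2*q - 3) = (q - 3)*(q - 2)*(q + 3)*(q + 1)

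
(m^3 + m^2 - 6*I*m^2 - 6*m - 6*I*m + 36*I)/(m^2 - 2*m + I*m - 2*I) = (m^2 + m*(3 - 6*I) - 18*I)/(m + I)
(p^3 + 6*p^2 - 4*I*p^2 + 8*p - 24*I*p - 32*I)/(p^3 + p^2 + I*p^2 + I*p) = (p^3 + p^2*(6 - 4*I) + 8*p*(1 - 3*I) - 32*I)/(p*(p^2 + p*(1 + I) + I))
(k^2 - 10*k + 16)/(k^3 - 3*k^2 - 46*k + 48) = (k - 2)/(k^2 + 5*k - 6)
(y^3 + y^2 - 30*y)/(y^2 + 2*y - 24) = y*(y - 5)/(y - 4)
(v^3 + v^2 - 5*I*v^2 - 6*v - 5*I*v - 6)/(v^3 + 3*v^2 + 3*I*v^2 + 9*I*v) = (v^3 + v^2*(1 - 5*I) - v*(6 + 5*I) - 6)/(v*(v^2 + 3*v*(1 + I) + 9*I))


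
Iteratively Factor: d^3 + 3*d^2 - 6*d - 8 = (d + 1)*(d^2 + 2*d - 8) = (d + 1)*(d + 4)*(d - 2)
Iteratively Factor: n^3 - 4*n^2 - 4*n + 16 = (n + 2)*(n^2 - 6*n + 8) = (n - 2)*(n + 2)*(n - 4)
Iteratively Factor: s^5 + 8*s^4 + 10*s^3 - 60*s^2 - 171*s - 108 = (s + 3)*(s^4 + 5*s^3 - 5*s^2 - 45*s - 36) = (s - 3)*(s + 3)*(s^3 + 8*s^2 + 19*s + 12) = (s - 3)*(s + 3)^2*(s^2 + 5*s + 4) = (s - 3)*(s + 3)^2*(s + 4)*(s + 1)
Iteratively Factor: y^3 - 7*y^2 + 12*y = (y)*(y^2 - 7*y + 12) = y*(y - 4)*(y - 3)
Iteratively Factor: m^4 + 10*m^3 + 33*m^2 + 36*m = (m + 4)*(m^3 + 6*m^2 + 9*m) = (m + 3)*(m + 4)*(m^2 + 3*m) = m*(m + 3)*(m + 4)*(m + 3)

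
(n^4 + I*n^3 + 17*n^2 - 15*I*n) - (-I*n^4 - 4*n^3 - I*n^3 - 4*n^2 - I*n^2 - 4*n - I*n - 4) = n^4 + I*n^4 + 4*n^3 + 2*I*n^3 + 21*n^2 + I*n^2 + 4*n - 14*I*n + 4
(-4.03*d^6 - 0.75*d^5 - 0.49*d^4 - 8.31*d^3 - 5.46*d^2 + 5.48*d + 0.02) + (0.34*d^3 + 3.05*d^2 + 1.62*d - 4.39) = -4.03*d^6 - 0.75*d^5 - 0.49*d^4 - 7.97*d^3 - 2.41*d^2 + 7.1*d - 4.37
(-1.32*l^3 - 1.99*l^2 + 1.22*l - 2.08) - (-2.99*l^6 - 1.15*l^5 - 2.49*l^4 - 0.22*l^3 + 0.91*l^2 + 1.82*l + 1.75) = 2.99*l^6 + 1.15*l^5 + 2.49*l^4 - 1.1*l^3 - 2.9*l^2 - 0.6*l - 3.83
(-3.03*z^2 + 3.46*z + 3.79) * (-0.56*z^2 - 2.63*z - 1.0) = 1.6968*z^4 + 6.0313*z^3 - 8.1922*z^2 - 13.4277*z - 3.79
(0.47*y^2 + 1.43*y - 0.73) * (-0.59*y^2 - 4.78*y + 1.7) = -0.2773*y^4 - 3.0903*y^3 - 5.6057*y^2 + 5.9204*y - 1.241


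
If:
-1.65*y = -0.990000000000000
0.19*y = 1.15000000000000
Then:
No Solution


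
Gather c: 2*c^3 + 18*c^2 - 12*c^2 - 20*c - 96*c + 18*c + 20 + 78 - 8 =2*c^3 + 6*c^2 - 98*c + 90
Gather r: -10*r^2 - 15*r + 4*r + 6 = -10*r^2 - 11*r + 6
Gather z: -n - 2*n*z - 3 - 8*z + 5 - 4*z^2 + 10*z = -n - 4*z^2 + z*(2 - 2*n) + 2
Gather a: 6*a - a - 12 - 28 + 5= 5*a - 35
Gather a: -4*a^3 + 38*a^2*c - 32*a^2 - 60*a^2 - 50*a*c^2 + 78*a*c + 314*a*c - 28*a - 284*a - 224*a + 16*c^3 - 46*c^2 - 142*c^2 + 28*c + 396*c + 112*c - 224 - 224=-4*a^3 + a^2*(38*c - 92) + a*(-50*c^2 + 392*c - 536) + 16*c^3 - 188*c^2 + 536*c - 448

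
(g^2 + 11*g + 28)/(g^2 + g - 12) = (g + 7)/(g - 3)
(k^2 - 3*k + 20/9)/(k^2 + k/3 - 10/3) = (k - 4/3)/(k + 2)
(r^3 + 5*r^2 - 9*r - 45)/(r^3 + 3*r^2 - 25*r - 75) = (r - 3)/(r - 5)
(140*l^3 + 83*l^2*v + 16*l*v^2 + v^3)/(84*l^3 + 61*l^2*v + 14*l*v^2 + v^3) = (5*l + v)/(3*l + v)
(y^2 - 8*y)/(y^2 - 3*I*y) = (y - 8)/(y - 3*I)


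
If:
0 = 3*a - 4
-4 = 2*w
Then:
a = 4/3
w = -2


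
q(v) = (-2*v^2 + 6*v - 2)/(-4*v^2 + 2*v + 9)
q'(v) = (6 - 4*v)/(-4*v^2 + 2*v + 9) + (8*v - 2)*(-2*v^2 + 6*v - 2)/(-4*v^2 + 2*v + 9)^2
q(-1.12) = -6.44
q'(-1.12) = 46.55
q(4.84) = 0.26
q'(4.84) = 0.05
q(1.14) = 0.37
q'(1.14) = 0.67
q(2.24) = -0.21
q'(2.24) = 0.96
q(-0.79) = -1.62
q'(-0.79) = 4.60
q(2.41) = -0.09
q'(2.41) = 0.55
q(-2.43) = 1.46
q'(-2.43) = 0.80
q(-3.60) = 0.99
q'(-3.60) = 0.20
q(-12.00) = 0.61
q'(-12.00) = 0.01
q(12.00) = 0.40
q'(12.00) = 0.01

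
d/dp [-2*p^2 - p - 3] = -4*p - 1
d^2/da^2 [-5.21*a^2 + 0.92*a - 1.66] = -10.4200000000000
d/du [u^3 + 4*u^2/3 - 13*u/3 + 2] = 3*u^2 + 8*u/3 - 13/3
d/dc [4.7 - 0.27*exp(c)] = -0.27*exp(c)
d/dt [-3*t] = -3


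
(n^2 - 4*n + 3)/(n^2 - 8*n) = (n^2 - 4*n + 3)/(n*(n - 8))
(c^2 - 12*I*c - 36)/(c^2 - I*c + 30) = (c - 6*I)/(c + 5*I)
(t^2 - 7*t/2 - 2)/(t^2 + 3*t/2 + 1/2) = (t - 4)/(t + 1)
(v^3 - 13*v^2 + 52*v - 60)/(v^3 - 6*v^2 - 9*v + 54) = (v^2 - 7*v + 10)/(v^2 - 9)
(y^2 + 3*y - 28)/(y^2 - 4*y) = (y + 7)/y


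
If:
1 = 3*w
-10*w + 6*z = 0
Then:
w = 1/3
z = 5/9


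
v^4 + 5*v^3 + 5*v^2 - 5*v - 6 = (v - 1)*(v + 1)*(v + 2)*(v + 3)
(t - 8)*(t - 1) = t^2 - 9*t + 8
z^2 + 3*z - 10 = (z - 2)*(z + 5)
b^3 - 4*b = b*(b - 2)*(b + 2)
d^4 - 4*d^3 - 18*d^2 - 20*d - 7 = (d - 7)*(d + 1)^3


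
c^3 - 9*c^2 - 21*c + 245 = (c - 7)^2*(c + 5)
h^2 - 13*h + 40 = (h - 8)*(h - 5)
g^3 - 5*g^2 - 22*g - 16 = (g - 8)*(g + 1)*(g + 2)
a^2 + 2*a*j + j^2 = (a + j)^2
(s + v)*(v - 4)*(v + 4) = s*v^2 - 16*s + v^3 - 16*v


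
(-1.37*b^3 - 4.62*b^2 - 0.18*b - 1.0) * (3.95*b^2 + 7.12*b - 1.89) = -5.4115*b^5 - 28.0034*b^4 - 31.0161*b^3 + 3.5002*b^2 - 6.7798*b + 1.89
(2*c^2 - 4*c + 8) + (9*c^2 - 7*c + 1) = 11*c^2 - 11*c + 9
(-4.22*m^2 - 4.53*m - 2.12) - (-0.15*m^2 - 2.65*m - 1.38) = -4.07*m^2 - 1.88*m - 0.74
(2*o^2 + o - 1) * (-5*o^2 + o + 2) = -10*o^4 - 3*o^3 + 10*o^2 + o - 2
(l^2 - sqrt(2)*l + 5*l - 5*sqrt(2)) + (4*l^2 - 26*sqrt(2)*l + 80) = 5*l^2 - 27*sqrt(2)*l + 5*l - 5*sqrt(2) + 80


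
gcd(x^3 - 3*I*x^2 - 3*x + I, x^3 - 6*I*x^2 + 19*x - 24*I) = x - I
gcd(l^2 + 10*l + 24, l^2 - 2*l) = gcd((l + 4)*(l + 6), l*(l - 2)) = 1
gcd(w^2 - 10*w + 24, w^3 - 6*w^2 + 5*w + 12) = w - 4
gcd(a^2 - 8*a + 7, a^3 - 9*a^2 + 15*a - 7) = a^2 - 8*a + 7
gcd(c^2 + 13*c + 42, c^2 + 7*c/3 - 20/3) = 1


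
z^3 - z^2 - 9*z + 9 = (z - 3)*(z - 1)*(z + 3)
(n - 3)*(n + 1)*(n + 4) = n^3 + 2*n^2 - 11*n - 12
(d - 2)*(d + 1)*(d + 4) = d^3 + 3*d^2 - 6*d - 8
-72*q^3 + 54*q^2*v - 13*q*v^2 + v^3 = (-6*q + v)*(-4*q + v)*(-3*q + v)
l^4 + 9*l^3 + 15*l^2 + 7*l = l*(l + 1)^2*(l + 7)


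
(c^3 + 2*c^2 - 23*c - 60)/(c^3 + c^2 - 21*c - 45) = (c + 4)/(c + 3)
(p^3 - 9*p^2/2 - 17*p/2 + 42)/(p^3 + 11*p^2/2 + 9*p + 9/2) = (2*p^2 - 15*p + 28)/(2*p^2 + 5*p + 3)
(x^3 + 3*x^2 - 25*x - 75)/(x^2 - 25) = x + 3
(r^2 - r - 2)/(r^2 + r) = (r - 2)/r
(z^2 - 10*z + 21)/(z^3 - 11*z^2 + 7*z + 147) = (z - 3)/(z^2 - 4*z - 21)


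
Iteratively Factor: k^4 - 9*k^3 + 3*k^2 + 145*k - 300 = (k - 3)*(k^3 - 6*k^2 - 15*k + 100) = (k - 5)*(k - 3)*(k^2 - k - 20) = (k - 5)^2*(k - 3)*(k + 4)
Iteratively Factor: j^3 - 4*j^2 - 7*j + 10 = (j - 1)*(j^2 - 3*j - 10) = (j - 5)*(j - 1)*(j + 2)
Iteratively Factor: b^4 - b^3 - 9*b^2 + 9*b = (b - 3)*(b^3 + 2*b^2 - 3*b) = (b - 3)*(b - 1)*(b^2 + 3*b) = b*(b - 3)*(b - 1)*(b + 3)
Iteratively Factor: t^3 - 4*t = (t + 2)*(t^2 - 2*t) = t*(t + 2)*(t - 2)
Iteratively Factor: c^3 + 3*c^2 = (c)*(c^2 + 3*c) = c^2*(c + 3)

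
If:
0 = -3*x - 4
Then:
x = -4/3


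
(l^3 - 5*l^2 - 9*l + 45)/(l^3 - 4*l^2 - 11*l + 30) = (l - 3)/(l - 2)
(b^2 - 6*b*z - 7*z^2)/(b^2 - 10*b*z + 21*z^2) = (-b - z)/(-b + 3*z)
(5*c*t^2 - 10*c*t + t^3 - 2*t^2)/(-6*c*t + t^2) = (-5*c*t + 10*c - t^2 + 2*t)/(6*c - t)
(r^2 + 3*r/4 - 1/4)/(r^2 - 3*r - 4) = (r - 1/4)/(r - 4)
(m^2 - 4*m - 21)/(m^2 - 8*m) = (m^2 - 4*m - 21)/(m*(m - 8))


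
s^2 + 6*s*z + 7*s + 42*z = (s + 7)*(s + 6*z)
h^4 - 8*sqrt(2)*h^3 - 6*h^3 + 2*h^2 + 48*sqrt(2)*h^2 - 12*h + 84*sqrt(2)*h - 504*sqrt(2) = (h - 6)*(h - 7*sqrt(2))*(h - 3*sqrt(2))*(h + 2*sqrt(2))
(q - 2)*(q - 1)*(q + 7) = q^3 + 4*q^2 - 19*q + 14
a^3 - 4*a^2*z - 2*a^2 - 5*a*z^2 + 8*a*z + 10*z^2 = (a - 2)*(a - 5*z)*(a + z)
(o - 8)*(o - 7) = o^2 - 15*o + 56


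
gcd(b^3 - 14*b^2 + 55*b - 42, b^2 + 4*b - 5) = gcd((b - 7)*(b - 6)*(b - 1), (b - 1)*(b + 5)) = b - 1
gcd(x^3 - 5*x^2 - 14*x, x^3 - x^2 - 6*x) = x^2 + 2*x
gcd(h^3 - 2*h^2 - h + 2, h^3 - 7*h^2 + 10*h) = h - 2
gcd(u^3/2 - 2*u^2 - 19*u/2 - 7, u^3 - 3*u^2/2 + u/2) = 1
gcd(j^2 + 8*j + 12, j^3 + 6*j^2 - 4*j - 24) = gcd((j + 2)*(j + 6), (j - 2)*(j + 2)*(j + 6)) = j^2 + 8*j + 12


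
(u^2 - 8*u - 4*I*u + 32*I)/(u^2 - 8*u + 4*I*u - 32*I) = (u - 4*I)/(u + 4*I)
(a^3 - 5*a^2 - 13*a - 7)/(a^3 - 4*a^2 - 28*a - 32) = (-a^3 + 5*a^2 + 13*a + 7)/(-a^3 + 4*a^2 + 28*a + 32)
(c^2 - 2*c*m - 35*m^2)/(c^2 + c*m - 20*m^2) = (c - 7*m)/(c - 4*m)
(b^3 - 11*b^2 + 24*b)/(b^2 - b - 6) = b*(b - 8)/(b + 2)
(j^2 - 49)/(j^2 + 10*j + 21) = (j - 7)/(j + 3)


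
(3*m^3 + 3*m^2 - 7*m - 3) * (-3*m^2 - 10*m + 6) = -9*m^5 - 39*m^4 + 9*m^3 + 97*m^2 - 12*m - 18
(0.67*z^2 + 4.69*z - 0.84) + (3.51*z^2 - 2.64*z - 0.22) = 4.18*z^2 + 2.05*z - 1.06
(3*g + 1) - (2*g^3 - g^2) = -2*g^3 + g^2 + 3*g + 1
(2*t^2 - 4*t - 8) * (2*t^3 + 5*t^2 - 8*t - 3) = 4*t^5 + 2*t^4 - 52*t^3 - 14*t^2 + 76*t + 24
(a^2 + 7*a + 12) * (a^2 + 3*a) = a^4 + 10*a^3 + 33*a^2 + 36*a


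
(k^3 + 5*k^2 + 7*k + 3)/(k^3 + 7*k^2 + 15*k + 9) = (k + 1)/(k + 3)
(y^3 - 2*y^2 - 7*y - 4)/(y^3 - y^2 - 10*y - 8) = (y + 1)/(y + 2)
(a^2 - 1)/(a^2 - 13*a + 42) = (a^2 - 1)/(a^2 - 13*a + 42)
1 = 1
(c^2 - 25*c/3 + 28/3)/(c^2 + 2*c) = (3*c^2 - 25*c + 28)/(3*c*(c + 2))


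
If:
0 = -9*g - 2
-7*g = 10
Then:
No Solution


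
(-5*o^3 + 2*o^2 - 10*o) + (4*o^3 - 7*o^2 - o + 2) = -o^3 - 5*o^2 - 11*o + 2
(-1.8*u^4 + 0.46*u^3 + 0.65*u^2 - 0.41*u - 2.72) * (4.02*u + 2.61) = -7.236*u^5 - 2.8488*u^4 + 3.8136*u^3 + 0.0483000000000002*u^2 - 12.0045*u - 7.0992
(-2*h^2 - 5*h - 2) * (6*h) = -12*h^3 - 30*h^2 - 12*h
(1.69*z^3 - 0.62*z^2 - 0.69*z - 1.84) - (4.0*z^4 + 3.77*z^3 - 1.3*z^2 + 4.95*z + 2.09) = -4.0*z^4 - 2.08*z^3 + 0.68*z^2 - 5.64*z - 3.93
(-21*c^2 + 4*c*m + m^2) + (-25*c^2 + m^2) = -46*c^2 + 4*c*m + 2*m^2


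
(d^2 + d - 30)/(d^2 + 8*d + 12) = (d - 5)/(d + 2)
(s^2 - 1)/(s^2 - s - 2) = (s - 1)/(s - 2)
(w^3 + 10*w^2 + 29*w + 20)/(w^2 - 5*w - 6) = (w^2 + 9*w + 20)/(w - 6)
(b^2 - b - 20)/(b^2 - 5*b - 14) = (-b^2 + b + 20)/(-b^2 + 5*b + 14)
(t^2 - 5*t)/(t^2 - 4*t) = (t - 5)/(t - 4)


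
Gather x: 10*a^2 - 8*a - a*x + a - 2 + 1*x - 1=10*a^2 - 7*a + x*(1 - a) - 3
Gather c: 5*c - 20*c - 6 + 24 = 18 - 15*c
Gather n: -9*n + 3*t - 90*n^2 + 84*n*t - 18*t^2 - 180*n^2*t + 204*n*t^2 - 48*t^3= n^2*(-180*t - 90) + n*(204*t^2 + 84*t - 9) - 48*t^3 - 18*t^2 + 3*t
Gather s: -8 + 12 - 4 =0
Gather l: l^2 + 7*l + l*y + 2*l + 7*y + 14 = l^2 + l*(y + 9) + 7*y + 14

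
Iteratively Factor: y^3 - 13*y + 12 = (y + 4)*(y^2 - 4*y + 3) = (y - 1)*(y + 4)*(y - 3)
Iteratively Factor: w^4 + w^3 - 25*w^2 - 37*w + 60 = (w + 3)*(w^3 - 2*w^2 - 19*w + 20) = (w - 5)*(w + 3)*(w^2 + 3*w - 4) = (w - 5)*(w - 1)*(w + 3)*(w + 4)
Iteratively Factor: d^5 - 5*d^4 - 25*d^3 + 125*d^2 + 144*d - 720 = (d - 5)*(d^4 - 25*d^2 + 144) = (d - 5)*(d - 4)*(d^3 + 4*d^2 - 9*d - 36) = (d - 5)*(d - 4)*(d - 3)*(d^2 + 7*d + 12) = (d - 5)*(d - 4)*(d - 3)*(d + 4)*(d + 3)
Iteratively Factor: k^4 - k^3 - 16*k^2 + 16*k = (k)*(k^3 - k^2 - 16*k + 16) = k*(k - 1)*(k^2 - 16) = k*(k - 1)*(k + 4)*(k - 4)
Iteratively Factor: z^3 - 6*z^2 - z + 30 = (z - 3)*(z^2 - 3*z - 10) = (z - 3)*(z + 2)*(z - 5)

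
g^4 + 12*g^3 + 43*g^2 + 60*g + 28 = (g + 1)*(g + 2)^2*(g + 7)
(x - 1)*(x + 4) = x^2 + 3*x - 4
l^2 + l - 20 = (l - 4)*(l + 5)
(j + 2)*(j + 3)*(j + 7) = j^3 + 12*j^2 + 41*j + 42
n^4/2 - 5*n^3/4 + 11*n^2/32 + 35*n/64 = n*(n/2 + 1/4)*(n - 7/4)*(n - 5/4)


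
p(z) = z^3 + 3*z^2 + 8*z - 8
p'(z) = 3*z^2 + 6*z + 8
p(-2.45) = -24.30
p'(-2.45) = 11.31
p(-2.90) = -30.36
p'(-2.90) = 15.83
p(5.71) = 321.66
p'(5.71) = 140.07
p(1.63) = 17.34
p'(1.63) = 25.75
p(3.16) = 78.79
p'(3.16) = 56.92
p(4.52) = 181.80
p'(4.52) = 96.41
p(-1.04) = -14.20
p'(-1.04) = 5.00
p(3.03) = 71.60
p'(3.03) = 53.72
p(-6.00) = -164.00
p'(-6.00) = 80.00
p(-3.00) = -32.00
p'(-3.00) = 17.00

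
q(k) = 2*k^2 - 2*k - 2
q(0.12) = -2.21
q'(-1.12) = -6.48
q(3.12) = 11.23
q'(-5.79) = -25.16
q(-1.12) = 2.75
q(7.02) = 82.52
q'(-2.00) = -10.00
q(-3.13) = 23.85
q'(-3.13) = -14.52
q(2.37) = 4.49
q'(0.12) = -1.52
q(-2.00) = 10.00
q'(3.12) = 10.48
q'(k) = 4*k - 2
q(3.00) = 10.00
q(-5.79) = 76.63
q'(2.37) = 7.48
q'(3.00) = 10.00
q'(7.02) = 26.08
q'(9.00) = 34.00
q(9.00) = 142.00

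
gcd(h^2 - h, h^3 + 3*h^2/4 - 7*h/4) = h^2 - h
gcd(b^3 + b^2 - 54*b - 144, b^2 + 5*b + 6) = b + 3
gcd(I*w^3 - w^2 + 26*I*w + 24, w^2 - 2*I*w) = 1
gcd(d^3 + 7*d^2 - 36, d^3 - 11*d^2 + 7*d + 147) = d + 3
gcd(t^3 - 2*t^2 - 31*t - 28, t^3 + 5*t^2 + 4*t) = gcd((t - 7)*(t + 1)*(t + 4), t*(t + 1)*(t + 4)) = t^2 + 5*t + 4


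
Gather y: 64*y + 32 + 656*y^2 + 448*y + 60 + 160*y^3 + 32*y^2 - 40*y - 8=160*y^3 + 688*y^2 + 472*y + 84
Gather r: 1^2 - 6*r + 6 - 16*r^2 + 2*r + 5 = -16*r^2 - 4*r + 12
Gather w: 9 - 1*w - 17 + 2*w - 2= w - 10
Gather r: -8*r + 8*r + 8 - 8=0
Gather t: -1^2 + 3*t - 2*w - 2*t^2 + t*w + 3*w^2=-2*t^2 + t*(w + 3) + 3*w^2 - 2*w - 1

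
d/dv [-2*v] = -2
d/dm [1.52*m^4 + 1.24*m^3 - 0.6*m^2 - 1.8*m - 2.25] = 6.08*m^3 + 3.72*m^2 - 1.2*m - 1.8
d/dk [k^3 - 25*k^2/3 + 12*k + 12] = 3*k^2 - 50*k/3 + 12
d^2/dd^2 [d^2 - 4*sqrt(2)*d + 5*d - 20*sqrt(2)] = 2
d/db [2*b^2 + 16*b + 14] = 4*b + 16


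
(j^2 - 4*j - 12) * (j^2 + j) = j^4 - 3*j^3 - 16*j^2 - 12*j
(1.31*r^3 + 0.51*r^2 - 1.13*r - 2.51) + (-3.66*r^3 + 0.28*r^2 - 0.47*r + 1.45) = -2.35*r^3 + 0.79*r^2 - 1.6*r - 1.06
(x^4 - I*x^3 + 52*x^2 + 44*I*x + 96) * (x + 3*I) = x^5 + 2*I*x^4 + 55*x^3 + 200*I*x^2 - 36*x + 288*I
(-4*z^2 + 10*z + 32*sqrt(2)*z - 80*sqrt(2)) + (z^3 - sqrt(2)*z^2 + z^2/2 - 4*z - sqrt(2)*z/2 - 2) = z^3 - 7*z^2/2 - sqrt(2)*z^2 + 6*z + 63*sqrt(2)*z/2 - 80*sqrt(2) - 2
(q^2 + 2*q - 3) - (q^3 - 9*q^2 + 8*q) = -q^3 + 10*q^2 - 6*q - 3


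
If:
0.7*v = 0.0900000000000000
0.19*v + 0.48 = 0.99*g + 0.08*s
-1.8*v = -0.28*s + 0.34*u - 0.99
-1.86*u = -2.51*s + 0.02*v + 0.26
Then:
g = 0.15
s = 4.51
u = 5.95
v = 0.13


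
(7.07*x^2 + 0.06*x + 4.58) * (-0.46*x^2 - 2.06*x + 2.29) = -3.2522*x^4 - 14.5918*x^3 + 13.9599*x^2 - 9.2974*x + 10.4882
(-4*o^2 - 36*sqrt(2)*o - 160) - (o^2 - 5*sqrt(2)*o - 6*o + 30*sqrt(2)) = -5*o^2 - 31*sqrt(2)*o + 6*o - 160 - 30*sqrt(2)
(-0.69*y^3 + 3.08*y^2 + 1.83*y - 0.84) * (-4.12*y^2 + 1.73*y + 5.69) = 2.8428*y^5 - 13.8833*y^4 - 6.1373*y^3 + 24.1519*y^2 + 8.9595*y - 4.7796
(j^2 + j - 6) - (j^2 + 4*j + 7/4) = -3*j - 31/4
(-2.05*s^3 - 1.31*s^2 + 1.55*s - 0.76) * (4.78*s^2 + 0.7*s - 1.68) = -9.799*s^5 - 7.6968*s^4 + 9.936*s^3 - 0.347*s^2 - 3.136*s + 1.2768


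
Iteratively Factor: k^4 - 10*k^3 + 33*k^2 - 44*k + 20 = (k - 2)*(k^3 - 8*k^2 + 17*k - 10) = (k - 5)*(k - 2)*(k^2 - 3*k + 2) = (k - 5)*(k - 2)^2*(k - 1)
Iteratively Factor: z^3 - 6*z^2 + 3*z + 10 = (z + 1)*(z^2 - 7*z + 10) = (z - 5)*(z + 1)*(z - 2)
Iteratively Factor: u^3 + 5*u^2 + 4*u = (u + 1)*(u^2 + 4*u) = u*(u + 1)*(u + 4)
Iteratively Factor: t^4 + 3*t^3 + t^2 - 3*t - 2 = (t + 2)*(t^3 + t^2 - t - 1) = (t + 1)*(t + 2)*(t^2 - 1) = (t + 1)^2*(t + 2)*(t - 1)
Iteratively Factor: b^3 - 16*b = (b - 4)*(b^2 + 4*b) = (b - 4)*(b + 4)*(b)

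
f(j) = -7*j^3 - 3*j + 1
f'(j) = -21*j^2 - 3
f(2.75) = -152.83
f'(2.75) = -161.81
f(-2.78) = 159.73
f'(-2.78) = -165.30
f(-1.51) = 29.63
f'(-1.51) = -50.88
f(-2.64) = 137.72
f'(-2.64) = -149.36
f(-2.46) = 112.59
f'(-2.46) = -130.08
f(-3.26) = 253.30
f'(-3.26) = -226.18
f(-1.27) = 19.15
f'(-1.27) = -36.87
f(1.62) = -33.62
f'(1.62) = -58.11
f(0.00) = 1.00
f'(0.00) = -3.00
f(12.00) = -12131.00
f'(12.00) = -3027.00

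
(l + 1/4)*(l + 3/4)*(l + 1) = l^3 + 2*l^2 + 19*l/16 + 3/16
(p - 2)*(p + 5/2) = p^2 + p/2 - 5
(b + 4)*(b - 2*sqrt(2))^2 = b^3 - 4*sqrt(2)*b^2 + 4*b^2 - 16*sqrt(2)*b + 8*b + 32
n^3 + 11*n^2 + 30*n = n*(n + 5)*(n + 6)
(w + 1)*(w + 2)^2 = w^3 + 5*w^2 + 8*w + 4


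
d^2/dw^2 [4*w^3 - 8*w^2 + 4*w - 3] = 24*w - 16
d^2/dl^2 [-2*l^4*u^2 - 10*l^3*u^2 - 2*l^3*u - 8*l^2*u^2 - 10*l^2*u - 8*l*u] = 4*u*(-6*l^2*u - 15*l*u - 3*l - 4*u - 5)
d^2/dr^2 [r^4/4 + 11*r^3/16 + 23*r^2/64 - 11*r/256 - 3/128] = 3*r^2 + 33*r/8 + 23/32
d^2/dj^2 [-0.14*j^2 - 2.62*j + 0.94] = -0.280000000000000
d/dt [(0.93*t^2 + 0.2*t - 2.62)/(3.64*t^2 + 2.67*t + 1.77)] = (1.7551*t^2 + 22.3658*t + 7.3494)/(13.2496*t^4 + 19.4376*t^3 + 20.0145*t^2 + 9.4518*t + 3.1329)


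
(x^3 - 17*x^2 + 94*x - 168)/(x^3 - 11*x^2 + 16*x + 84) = (x - 4)/(x + 2)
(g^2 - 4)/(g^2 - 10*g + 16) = (g + 2)/(g - 8)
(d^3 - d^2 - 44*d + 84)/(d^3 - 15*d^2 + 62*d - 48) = (d^2 + 5*d - 14)/(d^2 - 9*d + 8)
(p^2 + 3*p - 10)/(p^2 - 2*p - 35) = (p - 2)/(p - 7)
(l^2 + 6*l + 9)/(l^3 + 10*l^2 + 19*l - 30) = (l^2 + 6*l + 9)/(l^3 + 10*l^2 + 19*l - 30)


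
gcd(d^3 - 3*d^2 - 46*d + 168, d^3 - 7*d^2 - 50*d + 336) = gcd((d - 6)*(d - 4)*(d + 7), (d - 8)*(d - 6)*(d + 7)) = d^2 + d - 42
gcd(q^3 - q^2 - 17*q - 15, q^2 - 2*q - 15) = q^2 - 2*q - 15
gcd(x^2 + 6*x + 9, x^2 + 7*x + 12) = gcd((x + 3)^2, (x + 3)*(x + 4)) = x + 3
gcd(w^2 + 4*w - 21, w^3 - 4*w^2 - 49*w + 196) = w + 7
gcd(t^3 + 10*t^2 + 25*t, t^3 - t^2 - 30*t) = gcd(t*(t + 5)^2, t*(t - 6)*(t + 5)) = t^2 + 5*t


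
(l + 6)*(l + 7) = l^2 + 13*l + 42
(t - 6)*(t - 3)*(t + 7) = t^3 - 2*t^2 - 45*t + 126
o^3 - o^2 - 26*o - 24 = (o - 6)*(o + 1)*(o + 4)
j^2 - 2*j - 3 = (j - 3)*(j + 1)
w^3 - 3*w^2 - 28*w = w*(w - 7)*(w + 4)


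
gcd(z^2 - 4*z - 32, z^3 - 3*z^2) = 1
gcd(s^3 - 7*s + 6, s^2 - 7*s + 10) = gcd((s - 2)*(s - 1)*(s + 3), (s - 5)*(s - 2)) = s - 2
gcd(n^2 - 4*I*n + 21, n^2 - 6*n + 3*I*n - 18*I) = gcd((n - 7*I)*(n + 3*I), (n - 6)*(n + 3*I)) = n + 3*I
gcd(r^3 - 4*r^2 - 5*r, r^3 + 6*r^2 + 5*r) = r^2 + r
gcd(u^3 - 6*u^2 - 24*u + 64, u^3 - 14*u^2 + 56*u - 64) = u^2 - 10*u + 16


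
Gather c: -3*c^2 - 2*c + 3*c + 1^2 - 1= -3*c^2 + c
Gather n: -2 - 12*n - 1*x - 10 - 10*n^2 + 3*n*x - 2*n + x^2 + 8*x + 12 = -10*n^2 + n*(3*x - 14) + x^2 + 7*x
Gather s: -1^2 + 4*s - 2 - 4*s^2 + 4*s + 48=-4*s^2 + 8*s + 45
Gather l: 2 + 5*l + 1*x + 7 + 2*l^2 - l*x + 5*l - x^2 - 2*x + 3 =2*l^2 + l*(10 - x) - x^2 - x + 12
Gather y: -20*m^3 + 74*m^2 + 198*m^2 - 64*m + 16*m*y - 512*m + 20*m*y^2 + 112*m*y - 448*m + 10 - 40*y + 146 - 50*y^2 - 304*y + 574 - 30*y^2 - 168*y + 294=-20*m^3 + 272*m^2 - 1024*m + y^2*(20*m - 80) + y*(128*m - 512) + 1024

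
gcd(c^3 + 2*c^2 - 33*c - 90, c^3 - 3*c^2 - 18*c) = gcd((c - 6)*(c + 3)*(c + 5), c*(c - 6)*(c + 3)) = c^2 - 3*c - 18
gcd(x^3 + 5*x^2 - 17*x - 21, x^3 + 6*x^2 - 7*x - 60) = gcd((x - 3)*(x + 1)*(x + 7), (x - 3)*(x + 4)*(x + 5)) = x - 3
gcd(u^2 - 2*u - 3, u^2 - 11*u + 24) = u - 3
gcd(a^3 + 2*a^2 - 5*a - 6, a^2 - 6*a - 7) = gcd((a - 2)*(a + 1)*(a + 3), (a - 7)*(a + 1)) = a + 1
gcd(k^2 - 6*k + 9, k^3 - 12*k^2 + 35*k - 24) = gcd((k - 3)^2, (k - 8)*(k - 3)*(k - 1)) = k - 3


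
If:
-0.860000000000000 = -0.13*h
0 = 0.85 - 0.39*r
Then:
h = 6.62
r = 2.18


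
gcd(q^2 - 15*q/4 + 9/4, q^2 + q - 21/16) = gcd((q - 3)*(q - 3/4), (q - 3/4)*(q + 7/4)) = q - 3/4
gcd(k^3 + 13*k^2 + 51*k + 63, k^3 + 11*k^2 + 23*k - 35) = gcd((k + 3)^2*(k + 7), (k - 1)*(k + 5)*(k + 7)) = k + 7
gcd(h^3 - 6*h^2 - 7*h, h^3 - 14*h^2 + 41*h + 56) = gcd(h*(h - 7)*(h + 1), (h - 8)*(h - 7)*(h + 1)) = h^2 - 6*h - 7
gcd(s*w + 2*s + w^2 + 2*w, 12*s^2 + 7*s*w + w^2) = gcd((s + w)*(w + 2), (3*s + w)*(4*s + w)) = 1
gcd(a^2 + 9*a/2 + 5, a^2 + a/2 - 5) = a + 5/2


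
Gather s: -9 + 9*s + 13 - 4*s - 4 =5*s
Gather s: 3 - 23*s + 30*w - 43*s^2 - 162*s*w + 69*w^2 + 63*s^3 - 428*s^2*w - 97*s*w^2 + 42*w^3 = 63*s^3 + s^2*(-428*w - 43) + s*(-97*w^2 - 162*w - 23) + 42*w^3 + 69*w^2 + 30*w + 3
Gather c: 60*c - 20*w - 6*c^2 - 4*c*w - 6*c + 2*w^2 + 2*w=-6*c^2 + c*(54 - 4*w) + 2*w^2 - 18*w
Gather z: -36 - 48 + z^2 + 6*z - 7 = z^2 + 6*z - 91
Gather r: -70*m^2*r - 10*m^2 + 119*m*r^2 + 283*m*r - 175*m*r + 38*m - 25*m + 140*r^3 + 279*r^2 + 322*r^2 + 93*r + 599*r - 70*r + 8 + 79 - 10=-10*m^2 + 13*m + 140*r^3 + r^2*(119*m + 601) + r*(-70*m^2 + 108*m + 622) + 77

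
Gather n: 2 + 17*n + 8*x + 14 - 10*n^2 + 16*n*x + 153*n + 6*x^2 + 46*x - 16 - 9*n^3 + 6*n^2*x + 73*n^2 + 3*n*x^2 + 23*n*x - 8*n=-9*n^3 + n^2*(6*x + 63) + n*(3*x^2 + 39*x + 162) + 6*x^2 + 54*x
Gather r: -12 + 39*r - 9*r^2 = -9*r^2 + 39*r - 12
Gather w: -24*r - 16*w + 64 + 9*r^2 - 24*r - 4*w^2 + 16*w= 9*r^2 - 48*r - 4*w^2 + 64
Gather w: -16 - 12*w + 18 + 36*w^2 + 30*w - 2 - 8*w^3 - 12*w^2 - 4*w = -8*w^3 + 24*w^2 + 14*w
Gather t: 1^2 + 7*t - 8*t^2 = -8*t^2 + 7*t + 1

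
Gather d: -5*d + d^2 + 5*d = d^2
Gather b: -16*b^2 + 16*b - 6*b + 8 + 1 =-16*b^2 + 10*b + 9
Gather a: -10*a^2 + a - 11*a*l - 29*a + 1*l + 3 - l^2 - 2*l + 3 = -10*a^2 + a*(-11*l - 28) - l^2 - l + 6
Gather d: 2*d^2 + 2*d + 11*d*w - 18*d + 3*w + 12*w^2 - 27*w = 2*d^2 + d*(11*w - 16) + 12*w^2 - 24*w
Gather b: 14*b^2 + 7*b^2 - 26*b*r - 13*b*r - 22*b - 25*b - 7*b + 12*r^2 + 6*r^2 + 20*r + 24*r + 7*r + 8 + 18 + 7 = 21*b^2 + b*(-39*r - 54) + 18*r^2 + 51*r + 33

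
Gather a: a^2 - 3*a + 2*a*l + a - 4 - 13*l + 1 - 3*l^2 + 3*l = a^2 + a*(2*l - 2) - 3*l^2 - 10*l - 3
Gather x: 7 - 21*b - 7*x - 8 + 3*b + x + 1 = -18*b - 6*x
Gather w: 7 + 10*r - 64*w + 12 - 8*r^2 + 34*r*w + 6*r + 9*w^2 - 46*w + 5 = -8*r^2 + 16*r + 9*w^2 + w*(34*r - 110) + 24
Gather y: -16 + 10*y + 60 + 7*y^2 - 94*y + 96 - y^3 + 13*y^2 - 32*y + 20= -y^3 + 20*y^2 - 116*y + 160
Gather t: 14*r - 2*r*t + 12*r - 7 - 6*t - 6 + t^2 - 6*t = 26*r + t^2 + t*(-2*r - 12) - 13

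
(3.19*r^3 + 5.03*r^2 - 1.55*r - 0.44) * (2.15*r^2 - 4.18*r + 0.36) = 6.8585*r^5 - 2.5197*r^4 - 23.2095*r^3 + 7.3438*r^2 + 1.2812*r - 0.1584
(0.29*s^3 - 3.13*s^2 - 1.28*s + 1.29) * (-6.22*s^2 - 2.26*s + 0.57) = -1.8038*s^5 + 18.8132*s^4 + 15.2007*s^3 - 6.9151*s^2 - 3.645*s + 0.7353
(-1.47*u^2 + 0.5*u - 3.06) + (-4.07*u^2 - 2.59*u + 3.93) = -5.54*u^2 - 2.09*u + 0.87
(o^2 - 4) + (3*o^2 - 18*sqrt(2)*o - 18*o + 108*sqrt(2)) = 4*o^2 - 18*sqrt(2)*o - 18*o - 4 + 108*sqrt(2)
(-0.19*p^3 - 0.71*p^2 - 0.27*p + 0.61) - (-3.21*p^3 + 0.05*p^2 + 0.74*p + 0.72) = 3.02*p^3 - 0.76*p^2 - 1.01*p - 0.11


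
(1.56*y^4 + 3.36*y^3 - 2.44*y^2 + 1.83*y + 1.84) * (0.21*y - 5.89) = 0.3276*y^5 - 8.4828*y^4 - 20.3028*y^3 + 14.7559*y^2 - 10.3923*y - 10.8376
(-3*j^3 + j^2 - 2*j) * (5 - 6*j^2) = 18*j^5 - 6*j^4 - 3*j^3 + 5*j^2 - 10*j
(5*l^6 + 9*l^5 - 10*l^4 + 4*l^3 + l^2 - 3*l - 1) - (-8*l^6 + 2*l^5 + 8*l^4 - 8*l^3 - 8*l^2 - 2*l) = 13*l^6 + 7*l^5 - 18*l^4 + 12*l^3 + 9*l^2 - l - 1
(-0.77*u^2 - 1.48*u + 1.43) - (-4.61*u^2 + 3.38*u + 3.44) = 3.84*u^2 - 4.86*u - 2.01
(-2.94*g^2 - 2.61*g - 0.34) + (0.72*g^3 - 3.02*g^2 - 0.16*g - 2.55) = 0.72*g^3 - 5.96*g^2 - 2.77*g - 2.89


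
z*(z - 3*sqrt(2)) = z^2 - 3*sqrt(2)*z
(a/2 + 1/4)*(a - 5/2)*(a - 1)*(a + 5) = a^4/2 + a^3 - 57*a^2/8 + 5*a/2 + 25/8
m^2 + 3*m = m*(m + 3)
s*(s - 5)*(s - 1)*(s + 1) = s^4 - 5*s^3 - s^2 + 5*s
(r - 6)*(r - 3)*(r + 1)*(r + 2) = r^4 - 6*r^3 - 7*r^2 + 36*r + 36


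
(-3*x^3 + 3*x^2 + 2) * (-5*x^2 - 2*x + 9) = 15*x^5 - 9*x^4 - 33*x^3 + 17*x^2 - 4*x + 18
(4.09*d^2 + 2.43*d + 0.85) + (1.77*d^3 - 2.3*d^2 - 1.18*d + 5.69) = 1.77*d^3 + 1.79*d^2 + 1.25*d + 6.54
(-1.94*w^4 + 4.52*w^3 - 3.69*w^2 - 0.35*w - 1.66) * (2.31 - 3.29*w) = 6.3826*w^5 - 19.3522*w^4 + 22.5813*w^3 - 7.3724*w^2 + 4.6529*w - 3.8346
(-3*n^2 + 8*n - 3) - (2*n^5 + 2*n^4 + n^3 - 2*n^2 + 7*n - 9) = -2*n^5 - 2*n^4 - n^3 - n^2 + n + 6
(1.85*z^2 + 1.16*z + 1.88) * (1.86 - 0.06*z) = -0.111*z^3 + 3.3714*z^2 + 2.0448*z + 3.4968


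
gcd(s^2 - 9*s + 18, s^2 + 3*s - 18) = s - 3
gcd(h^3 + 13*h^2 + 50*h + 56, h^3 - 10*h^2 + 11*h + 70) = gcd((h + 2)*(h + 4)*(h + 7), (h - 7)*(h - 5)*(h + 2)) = h + 2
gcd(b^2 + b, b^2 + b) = b^2 + b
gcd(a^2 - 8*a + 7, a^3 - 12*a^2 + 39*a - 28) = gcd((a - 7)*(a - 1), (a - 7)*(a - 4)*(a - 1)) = a^2 - 8*a + 7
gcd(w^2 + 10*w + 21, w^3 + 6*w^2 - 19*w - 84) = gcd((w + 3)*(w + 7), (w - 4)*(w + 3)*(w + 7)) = w^2 + 10*w + 21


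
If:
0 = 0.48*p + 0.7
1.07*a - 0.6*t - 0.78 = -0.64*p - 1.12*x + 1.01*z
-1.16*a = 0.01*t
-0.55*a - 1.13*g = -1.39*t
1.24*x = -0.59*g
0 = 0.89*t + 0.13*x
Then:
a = 0.00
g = 0.00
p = -1.46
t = 0.00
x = 0.00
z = -1.70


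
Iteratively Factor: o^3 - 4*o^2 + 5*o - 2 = (o - 1)*(o^2 - 3*o + 2) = (o - 1)^2*(o - 2)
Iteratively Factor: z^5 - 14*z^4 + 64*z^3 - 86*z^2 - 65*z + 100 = (z - 1)*(z^4 - 13*z^3 + 51*z^2 - 35*z - 100) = (z - 4)*(z - 1)*(z^3 - 9*z^2 + 15*z + 25) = (z - 4)*(z - 1)*(z + 1)*(z^2 - 10*z + 25) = (z - 5)*(z - 4)*(z - 1)*(z + 1)*(z - 5)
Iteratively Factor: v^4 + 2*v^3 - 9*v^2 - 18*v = (v + 2)*(v^3 - 9*v) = v*(v + 2)*(v^2 - 9) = v*(v - 3)*(v + 2)*(v + 3)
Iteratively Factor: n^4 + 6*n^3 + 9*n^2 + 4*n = (n)*(n^3 + 6*n^2 + 9*n + 4) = n*(n + 1)*(n^2 + 5*n + 4) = n*(n + 1)*(n + 4)*(n + 1)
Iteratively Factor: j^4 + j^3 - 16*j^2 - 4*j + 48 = (j - 2)*(j^3 + 3*j^2 - 10*j - 24) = (j - 2)*(j + 4)*(j^2 - j - 6) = (j - 2)*(j + 2)*(j + 4)*(j - 3)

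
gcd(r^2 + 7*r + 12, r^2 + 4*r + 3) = r + 3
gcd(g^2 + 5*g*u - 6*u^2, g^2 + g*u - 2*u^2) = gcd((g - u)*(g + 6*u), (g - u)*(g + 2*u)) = -g + u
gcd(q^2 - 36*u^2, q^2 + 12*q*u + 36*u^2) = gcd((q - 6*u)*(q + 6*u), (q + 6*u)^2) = q + 6*u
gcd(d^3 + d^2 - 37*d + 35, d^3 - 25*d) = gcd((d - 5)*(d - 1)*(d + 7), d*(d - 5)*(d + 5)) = d - 5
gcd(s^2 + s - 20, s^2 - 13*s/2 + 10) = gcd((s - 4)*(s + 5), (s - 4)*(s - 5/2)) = s - 4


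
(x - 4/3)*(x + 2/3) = x^2 - 2*x/3 - 8/9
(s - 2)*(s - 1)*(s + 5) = s^3 + 2*s^2 - 13*s + 10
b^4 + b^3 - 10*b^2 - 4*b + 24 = (b - 2)^2*(b + 2)*(b + 3)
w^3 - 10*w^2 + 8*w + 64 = (w - 8)*(w - 4)*(w + 2)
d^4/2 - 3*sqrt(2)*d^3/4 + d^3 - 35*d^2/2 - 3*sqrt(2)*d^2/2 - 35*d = d*(d/2 + 1)*(d - 5*sqrt(2))*(d + 7*sqrt(2)/2)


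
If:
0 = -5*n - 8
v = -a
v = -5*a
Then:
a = 0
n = -8/5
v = 0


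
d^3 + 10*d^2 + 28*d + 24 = (d + 2)^2*(d + 6)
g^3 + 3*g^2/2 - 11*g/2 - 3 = (g - 2)*(g + 1/2)*(g + 3)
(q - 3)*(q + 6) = q^2 + 3*q - 18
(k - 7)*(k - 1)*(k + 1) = k^3 - 7*k^2 - k + 7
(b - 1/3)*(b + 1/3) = b^2 - 1/9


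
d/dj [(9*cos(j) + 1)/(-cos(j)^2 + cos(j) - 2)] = (9*sin(j)^2 - 2*cos(j) + 10)*sin(j)/(sin(j)^2 + cos(j) - 3)^2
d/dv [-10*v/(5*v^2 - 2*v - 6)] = 10*(5*v^2 + 6)/(25*v^4 - 20*v^3 - 56*v^2 + 24*v + 36)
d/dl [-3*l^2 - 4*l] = -6*l - 4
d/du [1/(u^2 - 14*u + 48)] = 2*(7 - u)/(u^2 - 14*u + 48)^2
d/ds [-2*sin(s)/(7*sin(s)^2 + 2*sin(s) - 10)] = 2*(7*sin(s)^2 + 10)*cos(s)/(7*sin(s)^2 + 2*sin(s) - 10)^2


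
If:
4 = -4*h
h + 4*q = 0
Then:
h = -1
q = 1/4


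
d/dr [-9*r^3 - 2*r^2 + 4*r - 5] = -27*r^2 - 4*r + 4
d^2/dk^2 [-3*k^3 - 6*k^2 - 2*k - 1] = -18*k - 12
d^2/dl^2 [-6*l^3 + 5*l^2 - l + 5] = 10 - 36*l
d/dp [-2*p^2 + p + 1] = 1 - 4*p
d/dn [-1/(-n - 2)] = -1/(n + 2)^2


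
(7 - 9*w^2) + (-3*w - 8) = -9*w^2 - 3*w - 1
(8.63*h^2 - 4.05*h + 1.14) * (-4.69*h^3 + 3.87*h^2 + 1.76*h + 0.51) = -40.4747*h^5 + 52.3926*h^4 - 5.8313*h^3 + 1.6851*h^2 - 0.0591000000000004*h + 0.5814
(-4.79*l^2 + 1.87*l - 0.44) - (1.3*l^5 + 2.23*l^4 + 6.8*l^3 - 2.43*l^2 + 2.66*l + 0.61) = -1.3*l^5 - 2.23*l^4 - 6.8*l^3 - 2.36*l^2 - 0.79*l - 1.05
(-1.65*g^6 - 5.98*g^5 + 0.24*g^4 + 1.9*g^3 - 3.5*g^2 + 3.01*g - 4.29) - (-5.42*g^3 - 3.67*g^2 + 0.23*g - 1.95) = -1.65*g^6 - 5.98*g^5 + 0.24*g^4 + 7.32*g^3 + 0.17*g^2 + 2.78*g - 2.34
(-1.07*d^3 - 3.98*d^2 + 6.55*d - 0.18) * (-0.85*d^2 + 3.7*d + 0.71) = 0.9095*d^5 - 0.576000000000001*d^4 - 21.0532*d^3 + 21.5622*d^2 + 3.9845*d - 0.1278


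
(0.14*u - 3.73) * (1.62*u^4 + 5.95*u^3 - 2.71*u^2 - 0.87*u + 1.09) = 0.2268*u^5 - 5.2096*u^4 - 22.5729*u^3 + 9.9865*u^2 + 3.3977*u - 4.0657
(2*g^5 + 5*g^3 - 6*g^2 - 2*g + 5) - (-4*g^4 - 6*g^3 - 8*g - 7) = 2*g^5 + 4*g^4 + 11*g^3 - 6*g^2 + 6*g + 12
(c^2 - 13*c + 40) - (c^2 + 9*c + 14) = 26 - 22*c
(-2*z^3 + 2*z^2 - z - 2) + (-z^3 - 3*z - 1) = -3*z^3 + 2*z^2 - 4*z - 3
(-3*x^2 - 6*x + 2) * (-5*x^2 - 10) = 15*x^4 + 30*x^3 + 20*x^2 + 60*x - 20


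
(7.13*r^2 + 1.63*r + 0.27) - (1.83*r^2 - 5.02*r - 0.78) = 5.3*r^2 + 6.65*r + 1.05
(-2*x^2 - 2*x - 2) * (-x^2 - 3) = 2*x^4 + 2*x^3 + 8*x^2 + 6*x + 6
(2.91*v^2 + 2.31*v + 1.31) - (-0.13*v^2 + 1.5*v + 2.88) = 3.04*v^2 + 0.81*v - 1.57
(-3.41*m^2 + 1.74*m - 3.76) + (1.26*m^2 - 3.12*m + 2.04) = -2.15*m^2 - 1.38*m - 1.72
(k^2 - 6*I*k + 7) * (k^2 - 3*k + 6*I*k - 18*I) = k^4 - 3*k^3 + 43*k^2 - 129*k + 42*I*k - 126*I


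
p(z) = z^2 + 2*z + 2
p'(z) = 2*z + 2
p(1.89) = 9.35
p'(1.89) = 5.78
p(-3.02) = 5.08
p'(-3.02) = -4.04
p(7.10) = 66.61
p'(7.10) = 16.20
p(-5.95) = 25.50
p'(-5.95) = -9.90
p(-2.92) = 4.69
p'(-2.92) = -3.84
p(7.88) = 79.85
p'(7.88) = 17.76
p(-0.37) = 1.40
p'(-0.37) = 1.26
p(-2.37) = 2.88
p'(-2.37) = -2.74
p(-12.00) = 122.00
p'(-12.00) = -22.00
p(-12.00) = 122.00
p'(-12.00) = -22.00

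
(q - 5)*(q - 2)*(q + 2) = q^3 - 5*q^2 - 4*q + 20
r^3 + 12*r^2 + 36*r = r*(r + 6)^2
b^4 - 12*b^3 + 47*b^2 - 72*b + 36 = (b - 6)*(b - 3)*(b - 2)*(b - 1)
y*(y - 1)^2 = y^3 - 2*y^2 + y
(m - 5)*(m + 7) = m^2 + 2*m - 35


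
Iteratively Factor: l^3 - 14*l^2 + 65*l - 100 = (l - 4)*(l^2 - 10*l + 25) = (l - 5)*(l - 4)*(l - 5)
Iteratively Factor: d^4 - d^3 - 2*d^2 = (d)*(d^3 - d^2 - 2*d) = d*(d + 1)*(d^2 - 2*d) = d*(d - 2)*(d + 1)*(d)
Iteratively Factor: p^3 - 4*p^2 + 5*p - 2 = (p - 2)*(p^2 - 2*p + 1) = (p - 2)*(p - 1)*(p - 1)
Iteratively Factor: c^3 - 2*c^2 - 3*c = (c)*(c^2 - 2*c - 3) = c*(c + 1)*(c - 3)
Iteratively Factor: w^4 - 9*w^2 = (w)*(w^3 - 9*w) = w*(w - 3)*(w^2 + 3*w) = w^2*(w - 3)*(w + 3)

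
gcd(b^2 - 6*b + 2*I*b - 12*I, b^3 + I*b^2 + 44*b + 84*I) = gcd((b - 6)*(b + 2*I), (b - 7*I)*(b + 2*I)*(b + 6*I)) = b + 2*I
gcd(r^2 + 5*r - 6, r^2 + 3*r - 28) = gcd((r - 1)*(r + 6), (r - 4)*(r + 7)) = 1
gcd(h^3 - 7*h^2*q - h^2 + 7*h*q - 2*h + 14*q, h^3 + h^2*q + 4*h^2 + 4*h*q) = 1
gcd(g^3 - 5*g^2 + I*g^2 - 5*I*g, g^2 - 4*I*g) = g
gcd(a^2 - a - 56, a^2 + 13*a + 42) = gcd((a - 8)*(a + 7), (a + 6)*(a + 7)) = a + 7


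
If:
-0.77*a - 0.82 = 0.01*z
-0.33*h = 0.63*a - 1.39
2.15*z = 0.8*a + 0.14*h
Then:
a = -1.07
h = 6.25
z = 0.01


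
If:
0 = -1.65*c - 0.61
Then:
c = -0.37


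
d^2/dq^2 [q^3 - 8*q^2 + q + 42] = 6*q - 16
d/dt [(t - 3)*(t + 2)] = 2*t - 1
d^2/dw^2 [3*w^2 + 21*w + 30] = 6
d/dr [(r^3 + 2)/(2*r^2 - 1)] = r*(2*r^3 - 3*r - 8)/(4*r^4 - 4*r^2 + 1)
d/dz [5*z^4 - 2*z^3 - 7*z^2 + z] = 20*z^3 - 6*z^2 - 14*z + 1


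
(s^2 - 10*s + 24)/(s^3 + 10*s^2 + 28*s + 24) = (s^2 - 10*s + 24)/(s^3 + 10*s^2 + 28*s + 24)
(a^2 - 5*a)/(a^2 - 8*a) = (a - 5)/(a - 8)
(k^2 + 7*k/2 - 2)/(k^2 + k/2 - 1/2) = (k + 4)/(k + 1)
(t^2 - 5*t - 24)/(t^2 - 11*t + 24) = (t + 3)/(t - 3)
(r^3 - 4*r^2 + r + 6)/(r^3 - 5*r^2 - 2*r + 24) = (r^2 - r - 2)/(r^2 - 2*r - 8)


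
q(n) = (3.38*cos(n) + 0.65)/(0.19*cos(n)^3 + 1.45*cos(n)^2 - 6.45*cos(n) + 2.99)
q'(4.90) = 4.00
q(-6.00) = -2.29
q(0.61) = -2.81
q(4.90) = 0.70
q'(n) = (3.38*cos(n) + 0.65)*(0.57*sin(n)*cos(n)^2 + 2.9*sin(n)*cos(n) - 6.45*sin(n))/(0.19*cos(n)^3 + 1.45*cos(n)^2 - 6.45*cos(n) + 2.99)^2 - 3.38*sin(n)/(0.19*cos(n)^3 + 1.45*cos(n)^2 - 6.45*cos(n) + 2.99)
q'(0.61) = -3.28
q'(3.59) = 0.06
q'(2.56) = -0.08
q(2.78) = -0.25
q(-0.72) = -3.33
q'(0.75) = -8.47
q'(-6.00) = -0.63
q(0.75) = -3.55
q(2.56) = -0.23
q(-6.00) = -2.29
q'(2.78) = -0.04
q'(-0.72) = 6.71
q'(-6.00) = -0.63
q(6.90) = -2.83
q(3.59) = -0.24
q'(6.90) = -3.42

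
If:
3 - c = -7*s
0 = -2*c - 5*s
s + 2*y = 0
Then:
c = 15/19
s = -6/19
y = 3/19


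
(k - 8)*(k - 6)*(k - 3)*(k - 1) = k^4 - 18*k^3 + 107*k^2 - 234*k + 144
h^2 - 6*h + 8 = (h - 4)*(h - 2)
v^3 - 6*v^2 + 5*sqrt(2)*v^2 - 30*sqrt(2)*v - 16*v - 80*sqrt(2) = (v - 8)*(v + 2)*(v + 5*sqrt(2))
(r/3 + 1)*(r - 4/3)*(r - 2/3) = r^3/3 + r^2/3 - 46*r/27 + 8/9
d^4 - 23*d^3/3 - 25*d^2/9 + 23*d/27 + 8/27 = (d - 8)*(d - 1/3)*(d + 1/3)^2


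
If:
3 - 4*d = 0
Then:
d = 3/4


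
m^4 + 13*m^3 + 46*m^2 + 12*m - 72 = (m - 1)*(m + 2)*(m + 6)^2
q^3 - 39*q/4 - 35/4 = (q - 7/2)*(q + 1)*(q + 5/2)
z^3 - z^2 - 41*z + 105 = (z - 5)*(z - 3)*(z + 7)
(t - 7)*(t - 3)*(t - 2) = t^3 - 12*t^2 + 41*t - 42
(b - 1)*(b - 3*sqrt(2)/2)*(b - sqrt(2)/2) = b^3 - 2*sqrt(2)*b^2 - b^2 + 3*b/2 + 2*sqrt(2)*b - 3/2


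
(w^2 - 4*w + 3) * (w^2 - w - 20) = w^4 - 5*w^3 - 13*w^2 + 77*w - 60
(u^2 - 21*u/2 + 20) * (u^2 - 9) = u^4 - 21*u^3/2 + 11*u^2 + 189*u/2 - 180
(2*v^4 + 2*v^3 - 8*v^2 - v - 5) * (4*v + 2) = 8*v^5 + 12*v^4 - 28*v^3 - 20*v^2 - 22*v - 10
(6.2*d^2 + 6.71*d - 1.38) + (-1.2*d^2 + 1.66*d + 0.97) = 5.0*d^2 + 8.37*d - 0.41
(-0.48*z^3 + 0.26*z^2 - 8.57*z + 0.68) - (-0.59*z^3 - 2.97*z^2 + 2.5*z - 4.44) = 0.11*z^3 + 3.23*z^2 - 11.07*z + 5.12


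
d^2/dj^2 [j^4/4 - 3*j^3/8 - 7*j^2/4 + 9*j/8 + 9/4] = 3*j^2 - 9*j/4 - 7/2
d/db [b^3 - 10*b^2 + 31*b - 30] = 3*b^2 - 20*b + 31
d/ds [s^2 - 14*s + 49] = 2*s - 14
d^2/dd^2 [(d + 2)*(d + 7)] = 2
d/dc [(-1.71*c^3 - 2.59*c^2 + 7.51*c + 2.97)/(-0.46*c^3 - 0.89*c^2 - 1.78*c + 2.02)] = (-4.44089209850063e-16*c^5 + 0.330499999999999*c^4 + 12.9968*c^3 + 5.0301*c^2 - 5.177*c + 20.4568)/(0.2116*c^6 + 0.8188*c^5 + 2.4297*c^4 + 1.31*c^3 - 0.4272*c^2 - 7.1912*c + 4.0804)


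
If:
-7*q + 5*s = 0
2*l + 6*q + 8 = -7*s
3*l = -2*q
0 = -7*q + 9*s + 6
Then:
No Solution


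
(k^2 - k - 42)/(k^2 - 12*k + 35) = (k + 6)/(k - 5)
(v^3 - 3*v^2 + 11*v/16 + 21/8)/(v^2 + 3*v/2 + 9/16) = (4*v^2 - 15*v + 14)/(4*v + 3)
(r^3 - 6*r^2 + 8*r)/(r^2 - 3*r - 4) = r*(r - 2)/(r + 1)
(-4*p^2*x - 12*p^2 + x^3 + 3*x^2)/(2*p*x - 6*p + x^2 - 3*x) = (-2*p*x - 6*p + x^2 + 3*x)/(x - 3)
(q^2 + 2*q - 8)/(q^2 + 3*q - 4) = (q - 2)/(q - 1)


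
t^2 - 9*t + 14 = (t - 7)*(t - 2)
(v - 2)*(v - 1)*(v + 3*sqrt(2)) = v^3 - 3*v^2 + 3*sqrt(2)*v^2 - 9*sqrt(2)*v + 2*v + 6*sqrt(2)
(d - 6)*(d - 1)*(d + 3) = d^3 - 4*d^2 - 15*d + 18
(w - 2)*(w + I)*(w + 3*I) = w^3 - 2*w^2 + 4*I*w^2 - 3*w - 8*I*w + 6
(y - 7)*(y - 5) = y^2 - 12*y + 35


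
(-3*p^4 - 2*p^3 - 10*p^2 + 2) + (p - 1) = -3*p^4 - 2*p^3 - 10*p^2 + p + 1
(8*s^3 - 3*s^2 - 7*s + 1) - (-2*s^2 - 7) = 8*s^3 - s^2 - 7*s + 8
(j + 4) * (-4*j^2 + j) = -4*j^3 - 15*j^2 + 4*j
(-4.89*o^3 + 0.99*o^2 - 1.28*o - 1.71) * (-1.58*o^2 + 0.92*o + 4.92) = 7.7262*o^5 - 6.063*o^4 - 21.1256*o^3 + 6.395*o^2 - 7.8708*o - 8.4132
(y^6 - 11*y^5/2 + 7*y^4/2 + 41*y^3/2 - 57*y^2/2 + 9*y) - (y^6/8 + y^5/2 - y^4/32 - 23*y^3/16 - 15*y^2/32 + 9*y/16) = 7*y^6/8 - 6*y^5 + 113*y^4/32 + 351*y^3/16 - 897*y^2/32 + 135*y/16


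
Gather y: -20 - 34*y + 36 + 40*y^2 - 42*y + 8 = 40*y^2 - 76*y + 24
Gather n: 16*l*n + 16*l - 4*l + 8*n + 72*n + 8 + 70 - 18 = 12*l + n*(16*l + 80) + 60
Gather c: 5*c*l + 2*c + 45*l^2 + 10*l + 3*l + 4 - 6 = c*(5*l + 2) + 45*l^2 + 13*l - 2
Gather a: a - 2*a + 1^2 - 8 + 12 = 5 - a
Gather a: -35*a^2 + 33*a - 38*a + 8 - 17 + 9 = -35*a^2 - 5*a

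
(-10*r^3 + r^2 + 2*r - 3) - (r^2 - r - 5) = -10*r^3 + 3*r + 2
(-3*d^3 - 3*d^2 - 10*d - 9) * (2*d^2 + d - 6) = -6*d^5 - 9*d^4 - 5*d^3 - 10*d^2 + 51*d + 54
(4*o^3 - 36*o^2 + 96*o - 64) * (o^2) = 4*o^5 - 36*o^4 + 96*o^3 - 64*o^2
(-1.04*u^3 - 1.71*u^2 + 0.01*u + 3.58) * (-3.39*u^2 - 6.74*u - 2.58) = 3.5256*u^5 + 12.8065*u^4 + 14.1747*u^3 - 7.7918*u^2 - 24.155*u - 9.2364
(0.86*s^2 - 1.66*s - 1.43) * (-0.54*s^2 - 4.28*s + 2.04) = -0.4644*s^4 - 2.7844*s^3 + 9.6314*s^2 + 2.734*s - 2.9172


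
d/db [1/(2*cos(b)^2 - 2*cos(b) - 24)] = (2*cos(b) - 1)*sin(b)/(2*(sin(b)^2 + cos(b) + 11)^2)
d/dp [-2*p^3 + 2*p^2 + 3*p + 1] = -6*p^2 + 4*p + 3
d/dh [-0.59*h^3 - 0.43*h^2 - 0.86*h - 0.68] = -1.77*h^2 - 0.86*h - 0.86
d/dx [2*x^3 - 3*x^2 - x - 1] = 6*x^2 - 6*x - 1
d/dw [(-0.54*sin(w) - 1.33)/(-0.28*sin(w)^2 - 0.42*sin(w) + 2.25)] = (-0.7448*sin(w) + 0.0756*cos(2*w) - 1.8492)*cos(w)/(0.28*sin(w)^2 + 0.42*sin(w) - 2.25)^2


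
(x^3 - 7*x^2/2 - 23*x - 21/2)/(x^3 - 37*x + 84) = (2*x^3 - 7*x^2 - 46*x - 21)/(2*(x^3 - 37*x + 84))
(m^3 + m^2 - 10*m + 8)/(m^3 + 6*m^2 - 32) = (m - 1)/(m + 4)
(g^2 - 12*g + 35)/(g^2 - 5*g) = (g - 7)/g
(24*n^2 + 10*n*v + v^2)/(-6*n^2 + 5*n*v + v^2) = (4*n + v)/(-n + v)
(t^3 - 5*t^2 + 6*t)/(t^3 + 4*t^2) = (t^2 - 5*t + 6)/(t*(t + 4))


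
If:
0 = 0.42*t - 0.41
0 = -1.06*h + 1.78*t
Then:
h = 1.64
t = 0.98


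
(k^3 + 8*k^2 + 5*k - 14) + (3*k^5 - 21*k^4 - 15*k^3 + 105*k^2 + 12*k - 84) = 3*k^5 - 21*k^4 - 14*k^3 + 113*k^2 + 17*k - 98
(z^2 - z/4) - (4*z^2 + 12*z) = -3*z^2 - 49*z/4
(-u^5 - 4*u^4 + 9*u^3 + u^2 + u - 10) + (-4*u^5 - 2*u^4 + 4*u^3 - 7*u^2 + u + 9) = -5*u^5 - 6*u^4 + 13*u^3 - 6*u^2 + 2*u - 1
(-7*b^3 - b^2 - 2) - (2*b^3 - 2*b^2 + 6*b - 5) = -9*b^3 + b^2 - 6*b + 3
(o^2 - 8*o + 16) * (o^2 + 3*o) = o^4 - 5*o^3 - 8*o^2 + 48*o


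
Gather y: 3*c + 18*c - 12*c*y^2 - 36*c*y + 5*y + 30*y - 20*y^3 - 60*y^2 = 21*c - 20*y^3 + y^2*(-12*c - 60) + y*(35 - 36*c)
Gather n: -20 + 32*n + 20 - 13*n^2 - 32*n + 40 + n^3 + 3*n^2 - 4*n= n^3 - 10*n^2 - 4*n + 40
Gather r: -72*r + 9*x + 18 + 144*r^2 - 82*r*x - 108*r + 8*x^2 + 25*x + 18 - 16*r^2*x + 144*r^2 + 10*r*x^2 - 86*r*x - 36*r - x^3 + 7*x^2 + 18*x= r^2*(288 - 16*x) + r*(10*x^2 - 168*x - 216) - x^3 + 15*x^2 + 52*x + 36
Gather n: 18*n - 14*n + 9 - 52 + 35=4*n - 8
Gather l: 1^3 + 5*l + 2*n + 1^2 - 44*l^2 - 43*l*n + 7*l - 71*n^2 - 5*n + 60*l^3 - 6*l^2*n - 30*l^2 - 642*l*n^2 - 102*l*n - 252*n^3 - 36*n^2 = 60*l^3 + l^2*(-6*n - 74) + l*(-642*n^2 - 145*n + 12) - 252*n^3 - 107*n^2 - 3*n + 2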